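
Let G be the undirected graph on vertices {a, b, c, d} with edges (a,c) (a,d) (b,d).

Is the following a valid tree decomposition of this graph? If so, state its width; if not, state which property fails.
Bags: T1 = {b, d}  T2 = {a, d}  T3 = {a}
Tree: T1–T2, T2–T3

No — vertex c appears in no bag.

A tree decomposition must satisfy three properties: every vertex lies in some bag; for every edge, both endpoints lie together in some bag; and for every vertex, the bags containing it form a connected subtree. Here vertex c appears in no bag, so the decomposition is invalid.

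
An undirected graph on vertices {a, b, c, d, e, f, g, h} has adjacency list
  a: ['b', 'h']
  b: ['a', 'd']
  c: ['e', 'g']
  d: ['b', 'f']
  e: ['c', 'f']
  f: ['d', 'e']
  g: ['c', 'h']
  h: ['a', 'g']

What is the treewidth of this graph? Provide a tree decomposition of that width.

Treewidth 2.
One such decomposition:
Bags: B1 = {c, e, g}  B2 = {e, g, h}  B3 = {a, e, h}  B4 = {a, b, e}  B5 = {b, d, e}  B6 = {d, e, f}
Tree: B1–B2, B2–B3, B3–B4, B4–B5, B5–B6

The largest bag has 3 vertices, giving width 2; this decomposition certifies tw(G) ≤ 2. The edges e–c–g–h–a–b–d–f–e form a cycle, so G is not a tree and its treewidth is at least 2. The upper and lower bounds meet at 2, so that is the treewidth.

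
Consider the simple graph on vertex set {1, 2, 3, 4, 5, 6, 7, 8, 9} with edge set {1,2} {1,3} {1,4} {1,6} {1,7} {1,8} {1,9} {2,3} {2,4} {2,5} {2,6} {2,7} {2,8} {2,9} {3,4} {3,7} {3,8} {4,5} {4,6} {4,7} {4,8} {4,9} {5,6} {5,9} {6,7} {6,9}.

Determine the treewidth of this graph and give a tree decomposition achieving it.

The largest bag has 5 vertices, giving width 4; this decomposition certifies tw(G) ≤ 4. Conversely, {1, 2, 4, 6, 9} is a clique of size 5, and the vertices of any clique must share a bag in every tree decomposition; so some bag has ≥ 5 vertices and tw(G) ≥ 4. The upper and lower bounds meet at 4, so that is the treewidth.

Treewidth 4.
One such decomposition:
Bags: B1 = {1, 2, 4, 6, 7}  B2 = {1, 2, 4, 6, 9}  B3 = {2, 4, 5, 6, 9}  B4 = {1, 2, 3, 4, 7}  B5 = {1, 2, 3, 4, 8}
Tree: B1–B2, B2–B3, B1–B4, B4–B5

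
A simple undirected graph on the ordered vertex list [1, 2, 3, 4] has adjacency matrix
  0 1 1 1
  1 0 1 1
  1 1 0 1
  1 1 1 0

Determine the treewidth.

A width-3 tree decomposition is:
Bags: B1 = {1, 2, 3, 4}
Tree: (single bag)
A single bag containing all 4 vertices is trivially a valid decomposition of width 3. For the lower bound, the 4 vertices {1, 2, 3, 4} are pairwise adjacent, and any tree decomposition puts a clique entirely inside one bag — forcing width ≥ 3. Combining the bounds, tw(G) = 3.

3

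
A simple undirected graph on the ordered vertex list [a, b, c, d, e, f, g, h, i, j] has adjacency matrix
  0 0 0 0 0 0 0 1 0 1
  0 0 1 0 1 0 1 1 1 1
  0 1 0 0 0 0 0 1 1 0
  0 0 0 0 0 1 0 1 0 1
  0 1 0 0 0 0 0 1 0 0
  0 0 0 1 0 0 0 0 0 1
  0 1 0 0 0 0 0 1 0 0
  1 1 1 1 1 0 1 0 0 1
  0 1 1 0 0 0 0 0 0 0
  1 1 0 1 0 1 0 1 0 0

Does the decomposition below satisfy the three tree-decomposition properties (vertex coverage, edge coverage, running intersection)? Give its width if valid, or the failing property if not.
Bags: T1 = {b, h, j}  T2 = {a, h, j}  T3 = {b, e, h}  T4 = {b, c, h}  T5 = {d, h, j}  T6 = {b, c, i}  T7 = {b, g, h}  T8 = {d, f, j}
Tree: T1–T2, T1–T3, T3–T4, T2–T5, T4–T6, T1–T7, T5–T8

Yes; width 2.

Checking the three conditions: (i) the bags cover all of {a, b, c, d, e, f, g, h, i, j}; (ii) for each edge, some bag contains both endpoints; (iii) the bags containing any fixed vertex form a subtree. All hold, so the decomposition is valid with width 3 − 1 = 2.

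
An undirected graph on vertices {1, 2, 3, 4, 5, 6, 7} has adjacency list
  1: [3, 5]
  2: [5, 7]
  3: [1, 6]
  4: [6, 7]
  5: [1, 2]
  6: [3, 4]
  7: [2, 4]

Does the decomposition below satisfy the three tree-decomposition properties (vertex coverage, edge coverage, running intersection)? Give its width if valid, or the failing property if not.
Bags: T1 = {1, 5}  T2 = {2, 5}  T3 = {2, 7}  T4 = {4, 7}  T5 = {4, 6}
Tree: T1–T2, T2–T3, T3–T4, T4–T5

A tree decomposition must satisfy three properties: every vertex lies in some bag; for every edge, both endpoints lie together in some bag; and for every vertex, the bags containing it form a connected subtree. Here vertex 3 appears in no bag, so the decomposition is invalid.

No — vertex 3 appears in no bag.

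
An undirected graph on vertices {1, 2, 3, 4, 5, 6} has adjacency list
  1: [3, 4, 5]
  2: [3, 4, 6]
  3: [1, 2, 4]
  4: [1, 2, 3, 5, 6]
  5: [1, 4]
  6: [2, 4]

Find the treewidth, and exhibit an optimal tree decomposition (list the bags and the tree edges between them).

Treewidth 2.
One such decomposition:
Bags: B1 = {1, 4, 5}  B2 = {1, 3, 4}  B3 = {2, 3, 4}  B4 = {2, 4, 6}
Tree: B1–B2, B2–B3, B3–B4

Each bag holds 3 vertices, so the decomposition has width 2, which upper-bounds the treewidth. On the other hand G contains the 3-clique {1, 3, 4}. A clique must lie in a single bag of any decomposition, so no decomposition can have width below 2. Therefore the treewidth is 2.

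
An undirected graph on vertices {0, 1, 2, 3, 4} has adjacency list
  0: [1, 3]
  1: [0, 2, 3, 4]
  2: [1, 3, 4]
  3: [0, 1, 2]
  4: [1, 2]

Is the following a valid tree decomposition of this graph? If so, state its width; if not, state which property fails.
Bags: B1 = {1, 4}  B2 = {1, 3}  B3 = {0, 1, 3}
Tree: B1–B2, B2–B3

A tree decomposition must satisfy three properties: every vertex lies in some bag; for every edge, both endpoints lie together in some bag; and for every vertex, the bags containing it form a connected subtree. Here vertex 2 appears in no bag, so the decomposition is invalid.

No — vertex 2 appears in no bag.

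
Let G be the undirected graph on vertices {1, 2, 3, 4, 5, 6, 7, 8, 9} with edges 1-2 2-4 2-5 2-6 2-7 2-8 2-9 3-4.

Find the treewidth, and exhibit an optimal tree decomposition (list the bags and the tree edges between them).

Treewidth 1.
One optimal decomposition is:
Bags: B1 = {2, 4}  B2 = {2, 6}  B3 = {2, 7}  B4 = {1, 2}  B5 = {2, 5}  B6 = {2, 9}  B7 = {3, 4}  B8 = {2, 8}
Tree: B1–B2, B2–B3, B2–B4, B2–B5, B5–B6, B1–B7, B2–B8

Each bag holds 2 vertices, so the decomposition has width 1, which upper-bounds the treewidth. Since G has at least one edge (e.g. 2–4), it is not an edgeless graph, so tw(G) ≥ 1. Combining the bounds, tw(G) = 1.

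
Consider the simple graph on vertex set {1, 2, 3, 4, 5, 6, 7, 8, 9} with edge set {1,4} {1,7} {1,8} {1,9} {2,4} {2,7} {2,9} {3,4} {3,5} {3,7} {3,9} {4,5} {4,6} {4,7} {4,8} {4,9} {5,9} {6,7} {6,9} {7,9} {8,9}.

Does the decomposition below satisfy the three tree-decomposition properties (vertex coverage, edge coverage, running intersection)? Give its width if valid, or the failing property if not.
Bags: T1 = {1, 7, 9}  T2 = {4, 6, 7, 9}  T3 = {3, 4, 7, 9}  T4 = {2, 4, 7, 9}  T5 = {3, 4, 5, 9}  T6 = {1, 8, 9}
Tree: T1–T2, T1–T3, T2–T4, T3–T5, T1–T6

A tree decomposition must satisfy three properties: every vertex lies in some bag; for every edge, both endpoints lie together in some bag; and for every vertex, the bags containing it form a connected subtree. Here edge (4,1) lies in no bag, so the decomposition is invalid.

No — edge (4,1) lies in no bag.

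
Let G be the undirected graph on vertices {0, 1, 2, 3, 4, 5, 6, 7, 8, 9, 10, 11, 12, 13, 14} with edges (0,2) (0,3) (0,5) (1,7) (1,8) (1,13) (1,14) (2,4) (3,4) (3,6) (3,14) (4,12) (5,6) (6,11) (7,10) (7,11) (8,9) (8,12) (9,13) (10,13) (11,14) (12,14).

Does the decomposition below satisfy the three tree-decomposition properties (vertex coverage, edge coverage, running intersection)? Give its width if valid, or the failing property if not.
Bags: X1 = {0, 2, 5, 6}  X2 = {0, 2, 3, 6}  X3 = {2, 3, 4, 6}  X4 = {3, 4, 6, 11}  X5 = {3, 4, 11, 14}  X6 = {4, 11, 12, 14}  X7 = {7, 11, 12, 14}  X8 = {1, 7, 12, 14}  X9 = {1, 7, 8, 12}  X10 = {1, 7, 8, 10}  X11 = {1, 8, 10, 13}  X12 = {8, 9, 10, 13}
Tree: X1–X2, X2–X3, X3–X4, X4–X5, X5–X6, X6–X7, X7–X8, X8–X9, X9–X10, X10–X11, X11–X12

Every vertex of G appears in some bag (union = {0, 1, 2, 3, 4, 5, 6, 7, 8, 9, 10, 11, 12, 13, 14}); every edge is covered by a bag; and for each vertex v the set of bags containing v is connected in the bag tree. The decomposition is therefore valid. The largest bag has 4 vertices, so the width is 3.

Yes; width 3.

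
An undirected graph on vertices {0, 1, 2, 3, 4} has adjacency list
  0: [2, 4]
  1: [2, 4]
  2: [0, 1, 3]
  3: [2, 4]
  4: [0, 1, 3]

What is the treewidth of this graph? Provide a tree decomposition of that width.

Every bag has size at most 3, so the width is 3 − 1 = 2 and tw(G) ≤ 2. Since 0–4–3–2–0 is a cycle in G, G is not acyclic. Forests are exactly the graphs of treewidth ≤ 1, so tw(G) ≥ 2. Therefore the treewidth is 2.

Treewidth 2.
Bags: B1 = {0, 2, 4}  B2 = {2, 3, 4}  B3 = {1, 2, 4}
Tree: B1–B2, B2–B3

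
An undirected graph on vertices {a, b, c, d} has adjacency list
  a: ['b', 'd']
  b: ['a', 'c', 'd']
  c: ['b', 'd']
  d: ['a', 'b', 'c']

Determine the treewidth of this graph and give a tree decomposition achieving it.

Treewidth 2.
One optimal decomposition is:
Bags: B1 = {a, b, d}  B2 = {b, c, d}
Tree: B1–B2

The largest bag has 3 vertices, giving width 2; this decomposition certifies tw(G) ≤ 2. On the other hand G contains the 3-clique {b, c, d}. A clique must lie in a single bag of any decomposition, so no decomposition can have width below 2. The upper and lower bounds meet at 2, so that is the treewidth.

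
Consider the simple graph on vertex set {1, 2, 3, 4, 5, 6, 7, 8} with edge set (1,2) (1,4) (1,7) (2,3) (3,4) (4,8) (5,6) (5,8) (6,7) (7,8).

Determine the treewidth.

A width-2 tree decomposition is:
Bags: B1 = {5, 6, 7}  B2 = {5, 7, 8}  B3 = {1, 7, 8}  B4 = {1, 4, 8}  B5 = {1, 2, 4}  B6 = {2, 3, 4}
Tree: B1–B2, B2–B3, B3–B4, B4–B5, B5–B6
The largest bag has 3 vertices, giving width 2; this decomposition certifies tw(G) ≤ 2. For the lower bound, G contains the cycle 6–5–8–7–6, so G is not a forest; only forests have treewidth ≤ 1, hence tw(G) ≥ 2. Therefore the treewidth is 2.

2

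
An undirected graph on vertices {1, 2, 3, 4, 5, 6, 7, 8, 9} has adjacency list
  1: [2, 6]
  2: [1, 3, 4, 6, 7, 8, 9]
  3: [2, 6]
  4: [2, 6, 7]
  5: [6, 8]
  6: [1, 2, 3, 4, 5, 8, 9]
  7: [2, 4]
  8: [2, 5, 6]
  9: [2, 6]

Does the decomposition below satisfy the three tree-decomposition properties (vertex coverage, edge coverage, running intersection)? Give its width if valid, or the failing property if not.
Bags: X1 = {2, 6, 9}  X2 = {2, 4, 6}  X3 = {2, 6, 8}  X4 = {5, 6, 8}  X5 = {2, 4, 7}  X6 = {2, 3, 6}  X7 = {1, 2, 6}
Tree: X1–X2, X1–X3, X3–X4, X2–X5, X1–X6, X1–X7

Yes; width 2.

Checking the three conditions: (i) the bags cover all of {1, 2, 3, 4, 5, 6, 7, 8, 9}; (ii) for each edge, some bag contains both endpoints; (iii) the bags containing any fixed vertex form a subtree. All hold, so the decomposition is valid with width 3 − 1 = 2.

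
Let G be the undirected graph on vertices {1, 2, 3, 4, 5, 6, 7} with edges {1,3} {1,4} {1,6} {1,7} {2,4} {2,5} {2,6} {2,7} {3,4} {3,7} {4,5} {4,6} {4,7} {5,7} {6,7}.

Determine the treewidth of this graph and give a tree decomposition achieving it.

Every bag has size at most 4, so the width is 4 − 1 = 3 and tw(G) ≤ 3. On the other hand G contains the 4-clique {1, 3, 4, 7}. A clique must lie in a single bag of any decomposition, so no decomposition can have width below 3. The upper and lower bounds meet at 3, so that is the treewidth.

Treewidth 3.
One such decomposition:
Bags: B1 = {2, 4, 5, 7}  B2 = {2, 4, 6, 7}  B3 = {1, 4, 6, 7}  B4 = {1, 3, 4, 7}
Tree: B1–B2, B2–B3, B3–B4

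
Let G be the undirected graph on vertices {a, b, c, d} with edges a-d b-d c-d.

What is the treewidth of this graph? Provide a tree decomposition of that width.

Each bag holds 2 vertices, so the decomposition has width 1, which upper-bounds the treewidth. Any graph with an edge has treewidth ≥ 1, and G has the edge d–c. Combining the bounds, tw(G) = 1.

Treewidth 1.
One such decomposition:
Bags: B1 = {c, d}  B2 = {a, d}  B3 = {b, d}
Tree: B1–B2, B1–B3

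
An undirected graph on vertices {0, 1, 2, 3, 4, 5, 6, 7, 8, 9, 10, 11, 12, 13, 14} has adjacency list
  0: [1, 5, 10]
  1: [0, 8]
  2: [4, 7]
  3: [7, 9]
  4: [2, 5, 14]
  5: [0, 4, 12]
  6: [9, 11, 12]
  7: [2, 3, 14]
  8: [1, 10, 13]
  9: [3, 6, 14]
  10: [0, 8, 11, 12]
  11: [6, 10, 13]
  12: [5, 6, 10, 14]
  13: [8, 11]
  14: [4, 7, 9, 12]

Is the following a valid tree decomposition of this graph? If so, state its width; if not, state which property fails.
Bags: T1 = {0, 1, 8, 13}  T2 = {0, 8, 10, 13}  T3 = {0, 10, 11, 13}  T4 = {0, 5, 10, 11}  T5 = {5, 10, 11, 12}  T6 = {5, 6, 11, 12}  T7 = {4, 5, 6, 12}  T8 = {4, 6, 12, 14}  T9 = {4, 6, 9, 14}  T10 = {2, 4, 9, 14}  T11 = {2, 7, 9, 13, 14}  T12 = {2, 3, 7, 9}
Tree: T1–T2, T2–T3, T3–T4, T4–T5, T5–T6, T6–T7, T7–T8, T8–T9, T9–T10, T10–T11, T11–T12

A tree decomposition must satisfy three properties: every vertex lies in some bag; for every edge, both endpoints lie together in some bag; and for every vertex, the bags containing it form a connected subtree. Here bags containing vertex 13 are not connected in the tree, so the decomposition is invalid.

No — bags containing vertex 13 are not connected in the tree.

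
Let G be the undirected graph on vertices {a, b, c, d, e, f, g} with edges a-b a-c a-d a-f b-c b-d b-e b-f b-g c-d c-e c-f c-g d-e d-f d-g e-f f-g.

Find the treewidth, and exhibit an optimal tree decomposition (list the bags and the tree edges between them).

Treewidth 4.
One optimal decomposition is:
Bags: B1 = {a, b, c, d, f}  B2 = {b, c, d, e, f}  B3 = {b, c, d, f, g}
Tree: B1–B2, B1–B3

The largest bag has 5 vertices, giving width 4; this decomposition certifies tw(G) ≤ 4. Conversely, {b, c, d, f, g} is a clique of size 5, and the vertices of any clique must share a bag in every tree decomposition; so some bag has ≥ 5 vertices and tw(G) ≥ 4. Combining the bounds, tw(G) = 4.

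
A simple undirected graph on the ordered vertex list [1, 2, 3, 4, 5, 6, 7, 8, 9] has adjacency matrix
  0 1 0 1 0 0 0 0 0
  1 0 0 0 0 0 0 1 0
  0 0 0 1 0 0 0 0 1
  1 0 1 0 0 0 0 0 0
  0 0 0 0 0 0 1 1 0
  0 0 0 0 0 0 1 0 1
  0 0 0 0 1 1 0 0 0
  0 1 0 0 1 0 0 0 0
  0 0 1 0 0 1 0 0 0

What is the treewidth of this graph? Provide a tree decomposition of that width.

Treewidth 2.
One such decomposition:
Bags: B1 = {5, 7, 8}  B2 = {2, 7, 8}  B3 = {1, 2, 7}  B4 = {1, 4, 7}  B5 = {3, 4, 7}  B6 = {3, 7, 9}  B7 = {6, 7, 9}
Tree: B1–B2, B2–B3, B3–B4, B4–B5, B5–B6, B6–B7

Each bag holds 3 vertices, so the decomposition has width 2, which upper-bounds the treewidth. The edges 7–5–8–2–1–4–3–9–6–7 form a cycle, so G is not a tree and its treewidth is at least 2. Hence tw(G) = 2 exactly.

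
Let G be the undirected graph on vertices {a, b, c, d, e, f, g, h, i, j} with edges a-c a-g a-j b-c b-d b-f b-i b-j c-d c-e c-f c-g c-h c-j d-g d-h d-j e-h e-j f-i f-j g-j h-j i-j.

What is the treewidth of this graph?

3

A width-3 tree decomposition is:
Bags: B1 = {b, c, d, j}  B2 = {c, d, h, j}  B3 = {c, d, g, j}  B4 = {b, c, f, j}  B5 = {a, c, g, j}  B6 = {c, e, h, j}  B7 = {b, f, i, j}
Tree: B1–B2, B1–B3, B1–B4, B3–B5, B2–B6, B4–B7
Each bag holds 4 vertices, so the decomposition has width 3, which upper-bounds the treewidth. For the lower bound, the 4 vertices {c, d, g, j} are pairwise adjacent, and any tree decomposition puts a clique entirely inside one bag — forcing width ≥ 3. The upper and lower bounds meet at 3, so that is the treewidth.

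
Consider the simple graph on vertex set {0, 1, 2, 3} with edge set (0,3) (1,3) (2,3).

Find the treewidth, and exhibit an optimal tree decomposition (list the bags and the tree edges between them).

Every bag has size at most 2, so the width is 2 − 1 = 1 and tw(G) ≤ 1. Any graph with an edge has treewidth ≥ 1, and G has the edge 1–3. Therefore the treewidth is 1.

Treewidth 1.
One optimal decomposition is:
Bags: B1 = {1, 3}  B2 = {2, 3}  B3 = {0, 3}
Tree: B1–B2, B1–B3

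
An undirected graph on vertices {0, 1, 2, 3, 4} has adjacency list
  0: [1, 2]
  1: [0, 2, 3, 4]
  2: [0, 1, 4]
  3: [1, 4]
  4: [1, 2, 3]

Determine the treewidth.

A width-2 tree decomposition is:
Bags: B1 = {1, 2, 4}  B2 = {0, 1, 2}  B3 = {1, 3, 4}
Tree: B1–B2, B1–B3
Every bag has size at most 3, so the width is 3 − 1 = 2 and tw(G) ≤ 2. For the lower bound, the 3 vertices {0, 1, 2} are pairwise adjacent, and any tree decomposition puts a clique entirely inside one bag — forcing width ≥ 2. Combining the bounds, tw(G) = 2.

2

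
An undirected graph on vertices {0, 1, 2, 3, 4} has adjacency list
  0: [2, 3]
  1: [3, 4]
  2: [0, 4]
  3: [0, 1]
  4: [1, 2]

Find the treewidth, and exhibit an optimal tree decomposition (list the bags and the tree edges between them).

Treewidth 2.
One optimal decomposition is:
Bags: B1 = {1, 2, 4}  B2 = {0, 1, 2}  B3 = {0, 1, 3}
Tree: B1–B2, B2–B3

The largest bag has 3 vertices, giving width 2; this decomposition certifies tw(G) ≤ 2. For the lower bound, G contains the cycle 1–4–2–0–3–1, so G is not a forest; only forests have treewidth ≤ 1, hence tw(G) ≥ 2. Combining the bounds, tw(G) = 2.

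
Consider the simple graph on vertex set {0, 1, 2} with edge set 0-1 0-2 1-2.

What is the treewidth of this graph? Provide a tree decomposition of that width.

Treewidth 2.
One optimal decomposition is:
Bags: B1 = {0, 1, 2}
Tree: (single bag)

A single bag containing all 3 vertices is trivially a valid decomposition of width 2. On the other hand G contains the 3-clique {0, 1, 2}. A clique must lie in a single bag of any decomposition, so no decomposition can have width below 2. Therefore the treewidth is 2.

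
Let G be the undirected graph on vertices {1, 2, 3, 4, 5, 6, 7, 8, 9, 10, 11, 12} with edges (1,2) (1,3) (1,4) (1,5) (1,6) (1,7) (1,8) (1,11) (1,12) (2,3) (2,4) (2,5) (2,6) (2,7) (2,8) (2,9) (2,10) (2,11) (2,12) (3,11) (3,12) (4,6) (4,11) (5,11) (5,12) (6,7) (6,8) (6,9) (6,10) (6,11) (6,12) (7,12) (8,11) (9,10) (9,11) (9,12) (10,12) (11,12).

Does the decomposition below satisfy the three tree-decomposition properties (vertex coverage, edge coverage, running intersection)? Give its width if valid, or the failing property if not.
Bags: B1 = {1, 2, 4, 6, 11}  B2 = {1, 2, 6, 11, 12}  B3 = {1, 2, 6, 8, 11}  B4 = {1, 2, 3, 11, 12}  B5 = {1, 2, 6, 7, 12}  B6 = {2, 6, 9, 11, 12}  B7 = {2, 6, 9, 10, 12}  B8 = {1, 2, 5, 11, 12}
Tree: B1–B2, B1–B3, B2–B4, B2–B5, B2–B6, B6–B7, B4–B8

Checking the three conditions: (i) the bags cover all of {1, 2, 3, 4, 5, 6, 7, 8, 9, 10, 11, 12}; (ii) for each edge, some bag contains both endpoints; (iii) the bags containing any fixed vertex form a subtree. All hold, so the decomposition is valid with width 5 − 1 = 4.

Yes; width 4.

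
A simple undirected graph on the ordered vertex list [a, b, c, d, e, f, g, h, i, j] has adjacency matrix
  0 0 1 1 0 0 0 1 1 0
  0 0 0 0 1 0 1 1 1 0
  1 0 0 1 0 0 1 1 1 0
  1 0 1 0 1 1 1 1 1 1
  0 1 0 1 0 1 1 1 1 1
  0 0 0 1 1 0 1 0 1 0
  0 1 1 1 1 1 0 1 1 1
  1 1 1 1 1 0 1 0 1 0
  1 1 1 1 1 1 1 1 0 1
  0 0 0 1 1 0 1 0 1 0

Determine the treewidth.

A width-4 tree decomposition is:
Bags: B1 = {d, e, g, i, j}  B2 = {d, e, g, h, i}  B3 = {d, e, f, g, i}  B4 = {b, e, g, h, i}  B5 = {c, d, g, h, i}  B6 = {a, c, d, h, i}
Tree: B1–B2, B2–B3, B2–B4, B2–B5, B5–B6
Each bag holds 5 vertices, so the decomposition has width 4, which upper-bounds the treewidth. On the other hand G contains the 5-clique {d, e, g, i, j}. A clique must lie in a single bag of any decomposition, so no decomposition can have width below 4. The upper and lower bounds meet at 4, so that is the treewidth.

4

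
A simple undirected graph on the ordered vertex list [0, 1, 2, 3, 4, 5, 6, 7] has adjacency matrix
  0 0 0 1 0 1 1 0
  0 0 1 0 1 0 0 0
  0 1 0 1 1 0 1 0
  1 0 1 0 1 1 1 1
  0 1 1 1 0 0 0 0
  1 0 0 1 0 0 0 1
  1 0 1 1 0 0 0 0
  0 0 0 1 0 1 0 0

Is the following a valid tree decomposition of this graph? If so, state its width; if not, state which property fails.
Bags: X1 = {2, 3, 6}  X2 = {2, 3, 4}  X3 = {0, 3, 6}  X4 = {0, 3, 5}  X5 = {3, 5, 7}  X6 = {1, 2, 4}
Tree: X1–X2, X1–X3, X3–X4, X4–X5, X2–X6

Yes; width 2.

Every vertex of G appears in some bag (union = {0, 1, 2, 3, 4, 5, 6, 7}); every edge is covered by a bag; and for each vertex v the set of bags containing v is connected in the bag tree. The decomposition is therefore valid. The largest bag has 3 vertices, so the width is 2.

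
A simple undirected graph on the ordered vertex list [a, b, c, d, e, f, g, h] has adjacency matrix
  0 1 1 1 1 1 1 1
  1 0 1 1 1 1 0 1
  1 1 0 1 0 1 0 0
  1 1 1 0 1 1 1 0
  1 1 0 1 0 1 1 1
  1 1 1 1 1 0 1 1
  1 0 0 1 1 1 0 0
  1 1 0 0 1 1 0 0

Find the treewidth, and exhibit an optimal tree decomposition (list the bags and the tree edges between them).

Treewidth 4.
Bags: B1 = {a, b, d, e, f}  B2 = {a, d, e, f, g}  B3 = {a, b, e, f, h}  B4 = {a, b, c, d, f}
Tree: B1–B2, B1–B3, B1–B4

The largest bag has 5 vertices, giving width 4; this decomposition certifies tw(G) ≤ 4. For the lower bound, the 5 vertices {a, d, e, f, g} are pairwise adjacent, and any tree decomposition puts a clique entirely inside one bag — forcing width ≥ 4. Hence tw(G) = 4 exactly.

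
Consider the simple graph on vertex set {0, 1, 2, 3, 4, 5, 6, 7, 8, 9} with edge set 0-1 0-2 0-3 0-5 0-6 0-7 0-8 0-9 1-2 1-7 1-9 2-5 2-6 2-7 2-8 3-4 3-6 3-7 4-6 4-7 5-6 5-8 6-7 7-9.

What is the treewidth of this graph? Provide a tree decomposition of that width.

Every bag has size at most 4, so the width is 4 − 1 = 3 and tw(G) ≤ 3. For the lower bound, the 4 vertices {0, 1, 7, 9} are pairwise adjacent, and any tree decomposition puts a clique entirely inside one bag — forcing width ≥ 3. Combining the bounds, tw(G) = 3.

Treewidth 3.
One such decomposition:
Bags: B1 = {0, 3, 6, 7}  B2 = {0, 2, 6, 7}  B3 = {0, 2, 5, 6}  B4 = {0, 1, 2, 7}  B5 = {0, 2, 5, 8}  B6 = {0, 1, 7, 9}  B7 = {3, 4, 6, 7}
Tree: B1–B2, B2–B3, B2–B4, B3–B5, B4–B6, B1–B7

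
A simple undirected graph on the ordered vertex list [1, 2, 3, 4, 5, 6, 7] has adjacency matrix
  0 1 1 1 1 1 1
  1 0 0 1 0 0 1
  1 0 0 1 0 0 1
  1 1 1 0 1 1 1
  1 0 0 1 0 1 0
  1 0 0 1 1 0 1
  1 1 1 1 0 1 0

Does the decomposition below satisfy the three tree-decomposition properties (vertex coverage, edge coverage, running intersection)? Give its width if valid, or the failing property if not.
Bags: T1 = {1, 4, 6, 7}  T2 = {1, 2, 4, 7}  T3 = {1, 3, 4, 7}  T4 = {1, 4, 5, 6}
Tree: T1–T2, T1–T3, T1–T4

Vertex coverage: the bags together contain {1, 2, 3, 4, 5, 6, 7}, the full vertex set. Edge coverage: each edge of G has both endpoints in at least one bag. Running intersection: for every vertex, the bags containing it form a connected subtree. All three properties hold, so this is a valid tree decomposition of width max|bag| − 1 = 3, and hence tw(G) ≤ 3.

Yes; width 3.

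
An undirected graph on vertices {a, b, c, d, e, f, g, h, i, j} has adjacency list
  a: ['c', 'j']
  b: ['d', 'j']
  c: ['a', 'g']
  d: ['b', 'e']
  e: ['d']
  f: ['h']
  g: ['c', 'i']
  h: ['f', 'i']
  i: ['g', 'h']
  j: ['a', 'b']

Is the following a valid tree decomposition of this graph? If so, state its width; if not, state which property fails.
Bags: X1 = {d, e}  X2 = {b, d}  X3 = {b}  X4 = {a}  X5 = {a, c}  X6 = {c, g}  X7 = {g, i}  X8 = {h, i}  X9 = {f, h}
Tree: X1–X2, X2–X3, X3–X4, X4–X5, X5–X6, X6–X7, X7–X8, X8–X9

No — vertex j appears in no bag.

A tree decomposition must satisfy three properties: every vertex lies in some bag; for every edge, both endpoints lie together in some bag; and for every vertex, the bags containing it form a connected subtree. Here vertex j appears in no bag, so the decomposition is invalid.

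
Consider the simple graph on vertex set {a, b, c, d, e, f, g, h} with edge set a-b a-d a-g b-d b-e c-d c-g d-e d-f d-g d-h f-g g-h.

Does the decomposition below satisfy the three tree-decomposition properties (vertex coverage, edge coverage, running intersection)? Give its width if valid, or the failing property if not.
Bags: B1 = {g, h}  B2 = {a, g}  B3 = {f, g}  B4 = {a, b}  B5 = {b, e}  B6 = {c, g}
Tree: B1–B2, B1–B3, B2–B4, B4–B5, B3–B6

A tree decomposition must satisfy three properties: every vertex lies in some bag; for every edge, both endpoints lie together in some bag; and for every vertex, the bags containing it form a connected subtree. Here vertex d appears in no bag, so the decomposition is invalid.

No — vertex d appears in no bag.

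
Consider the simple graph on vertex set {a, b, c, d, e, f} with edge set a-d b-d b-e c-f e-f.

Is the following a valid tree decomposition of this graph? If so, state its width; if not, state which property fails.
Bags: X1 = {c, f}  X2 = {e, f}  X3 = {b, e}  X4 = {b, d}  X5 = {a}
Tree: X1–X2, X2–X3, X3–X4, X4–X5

No — edge (d,a) lies in no bag.

A tree decomposition must satisfy three properties: every vertex lies in some bag; for every edge, both endpoints lie together in some bag; and for every vertex, the bags containing it form a connected subtree. Here edge (d,a) lies in no bag, so the decomposition is invalid.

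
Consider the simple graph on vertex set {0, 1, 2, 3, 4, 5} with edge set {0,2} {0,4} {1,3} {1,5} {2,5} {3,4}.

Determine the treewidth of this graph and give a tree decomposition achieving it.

Treewidth 2.
One optimal decomposition is:
Bags: B1 = {1, 3, 5}  B2 = {2, 3, 5}  B3 = {0, 2, 3}  B4 = {0, 3, 4}
Tree: B1–B2, B2–B3, B3–B4

Every bag has size at most 3, so the width is 3 − 1 = 2 and tw(G) ≤ 2. For the lower bound, G contains the cycle 3–1–5–2–0–4–3, so G is not a forest; only forests have treewidth ≤ 1, hence tw(G) ≥ 2. The upper and lower bounds meet at 2, so that is the treewidth.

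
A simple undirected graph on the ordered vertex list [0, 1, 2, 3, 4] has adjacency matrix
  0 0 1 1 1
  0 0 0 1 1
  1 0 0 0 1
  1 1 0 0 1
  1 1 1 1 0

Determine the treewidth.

2

A width-2 tree decomposition is:
Bags: B1 = {0, 3, 4}  B2 = {0, 2, 4}  B3 = {1, 3, 4}
Tree: B1–B2, B1–B3
The largest bag has 3 vertices, giving width 2; this decomposition certifies tw(G) ≤ 2. For the lower bound, the 3 vertices {0, 2, 4} are pairwise adjacent, and any tree decomposition puts a clique entirely inside one bag — forcing width ≥ 2. Hence tw(G) = 2 exactly.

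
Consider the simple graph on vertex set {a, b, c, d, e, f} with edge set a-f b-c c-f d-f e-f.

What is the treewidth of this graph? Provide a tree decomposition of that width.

Each bag holds 2 vertices, so the decomposition has width 1, which upper-bounds the treewidth. Since G has at least one edge (e.g. f–c), it is not an edgeless graph, so tw(G) ≥ 1. The upper and lower bounds meet at 1, so that is the treewidth.

Treewidth 1.
One optimal decomposition is:
Bags: B1 = {c, f}  B2 = {d, f}  B3 = {a, f}  B4 = {e, f}  B5 = {b, c}
Tree: B1–B2, B2–B3, B3–B4, B1–B5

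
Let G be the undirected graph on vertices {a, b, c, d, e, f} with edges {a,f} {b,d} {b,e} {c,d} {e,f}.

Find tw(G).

1

A width-1 tree decomposition is:
Bags: B1 = {c, d}  B2 = {b, d}  B3 = {b, e}  B4 = {e, f}  B5 = {a, f}
Tree: B1–B2, B2–B3, B3–B4, B4–B5
Each bag holds 2 vertices, so the decomposition has width 1, which upper-bounds the treewidth. Any graph with an edge has treewidth ≥ 1, and G has the edge c–d. The upper and lower bounds meet at 1, so that is the treewidth.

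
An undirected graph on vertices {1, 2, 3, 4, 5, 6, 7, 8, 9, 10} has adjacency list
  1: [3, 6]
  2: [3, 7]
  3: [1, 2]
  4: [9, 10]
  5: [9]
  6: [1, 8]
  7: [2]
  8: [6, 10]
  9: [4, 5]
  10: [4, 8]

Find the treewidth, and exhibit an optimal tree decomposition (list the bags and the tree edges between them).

Every bag has size at most 2, so the width is 2 − 1 = 1 and tw(G) ≤ 1. Any graph with an edge has treewidth ≥ 1, and G has the edge 5–9. Therefore the treewidth is 1.

Treewidth 1.
One optimal decomposition is:
Bags: B1 = {5, 9}  B2 = {4, 9}  B3 = {4, 10}  B4 = {8, 10}  B5 = {6, 8}  B6 = {1, 6}  B7 = {1, 3}  B8 = {2, 3}  B9 = {2, 7}
Tree: B1–B2, B2–B3, B3–B4, B4–B5, B5–B6, B6–B7, B7–B8, B8–B9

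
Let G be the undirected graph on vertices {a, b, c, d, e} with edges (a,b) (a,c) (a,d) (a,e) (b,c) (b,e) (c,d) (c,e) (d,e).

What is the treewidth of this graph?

A width-3 tree decomposition is:
Bags: B1 = {a, b, c, e}  B2 = {a, c, d, e}
Tree: B1–B2
Every bag has size at most 4, so the width is 4 − 1 = 3 and tw(G) ≤ 3. For the lower bound, the 4 vertices {a, c, d, e} are pairwise adjacent, and any tree decomposition puts a clique entirely inside one bag — forcing width ≥ 3. Combining the bounds, tw(G) = 3.

3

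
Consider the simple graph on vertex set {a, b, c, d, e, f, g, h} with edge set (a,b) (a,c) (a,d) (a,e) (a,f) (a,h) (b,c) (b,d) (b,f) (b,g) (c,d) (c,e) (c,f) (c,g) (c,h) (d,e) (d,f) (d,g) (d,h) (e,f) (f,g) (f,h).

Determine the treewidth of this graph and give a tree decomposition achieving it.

Treewidth 4.
Bags: B1 = {a, b, c, d, f}  B2 = {a, c, d, e, f}  B3 = {b, c, d, f, g}  B4 = {a, c, d, f, h}
Tree: B1–B2, B1–B3, B2–B4

Each bag holds 5 vertices, so the decomposition has width 4, which upper-bounds the treewidth. On the other hand G contains the 5-clique {b, c, d, f, g}. A clique must lie in a single bag of any decomposition, so no decomposition can have width below 4. Hence tw(G) = 4 exactly.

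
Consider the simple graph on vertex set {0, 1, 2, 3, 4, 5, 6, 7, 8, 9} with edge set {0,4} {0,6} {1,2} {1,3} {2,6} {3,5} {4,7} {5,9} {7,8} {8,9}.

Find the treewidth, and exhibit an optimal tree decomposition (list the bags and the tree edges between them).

Treewidth 2.
One such decomposition:
Bags: B1 = {0, 4, 7}  B2 = {0, 7, 8}  B3 = {0, 8, 9}  B4 = {0, 5, 9}  B5 = {0, 3, 5}  B6 = {0, 1, 3}  B7 = {0, 1, 2}  B8 = {0, 2, 6}
Tree: B1–B2, B2–B3, B3–B4, B4–B5, B5–B6, B6–B7, B7–B8

The largest bag has 3 vertices, giving width 2; this decomposition certifies tw(G) ≤ 2. The edges 0–4–7–8–9–5–3–1–2–6–0 form a cycle, so G is not a tree and its treewidth is at least 2. Hence tw(G) = 2 exactly.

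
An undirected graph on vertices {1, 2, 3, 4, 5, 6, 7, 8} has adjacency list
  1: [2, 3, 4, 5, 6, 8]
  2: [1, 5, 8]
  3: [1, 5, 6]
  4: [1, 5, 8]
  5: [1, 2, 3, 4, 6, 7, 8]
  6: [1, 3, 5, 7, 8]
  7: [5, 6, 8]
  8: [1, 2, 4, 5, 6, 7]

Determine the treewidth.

3

A width-3 tree decomposition is:
Bags: B1 = {5, 6, 7, 8}  B2 = {1, 5, 6, 8}  B3 = {1, 4, 5, 8}  B4 = {1, 2, 5, 8}  B5 = {1, 3, 5, 6}
Tree: B1–B2, B2–B3, B3–B4, B2–B5
Each bag holds 4 vertices, so the decomposition has width 3, which upper-bounds the treewidth. For the lower bound, the 4 vertices {1, 2, 5, 8} are pairwise adjacent, and any tree decomposition puts a clique entirely inside one bag — forcing width ≥ 3. Combining the bounds, tw(G) = 3.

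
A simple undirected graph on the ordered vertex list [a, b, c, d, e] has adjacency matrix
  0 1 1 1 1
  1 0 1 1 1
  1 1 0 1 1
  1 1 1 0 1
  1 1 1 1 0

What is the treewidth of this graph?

A width-4 tree decomposition is:
Bags: B1 = {a, b, c, d, e}
Tree: (single bag)
A single bag containing all 5 vertices is trivially a valid decomposition of width 4. For the lower bound, the 5 vertices {a, b, c, d, e} are pairwise adjacent, and any tree decomposition puts a clique entirely inside one bag — forcing width ≥ 4. Combining the bounds, tw(G) = 4.

4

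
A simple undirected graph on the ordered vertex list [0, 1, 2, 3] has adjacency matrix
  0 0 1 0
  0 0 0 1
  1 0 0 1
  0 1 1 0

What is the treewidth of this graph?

A width-1 tree decomposition is:
Bags: B1 = {2, 3}  B2 = {1, 3}  B3 = {0, 2}
Tree: B1–B2, B1–B3
Every bag has size at most 2, so the width is 2 − 1 = 1 and tw(G) ≤ 1. G has an edge, so its treewidth is at least 1. Hence tw(G) = 1 exactly.

1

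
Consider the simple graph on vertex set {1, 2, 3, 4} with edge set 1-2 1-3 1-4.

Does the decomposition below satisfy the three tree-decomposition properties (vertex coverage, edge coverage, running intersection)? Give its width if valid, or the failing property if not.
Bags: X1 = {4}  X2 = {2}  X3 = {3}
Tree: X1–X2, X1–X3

A tree decomposition must satisfy three properties: every vertex lies in some bag; for every edge, both endpoints lie together in some bag; and for every vertex, the bags containing it form a connected subtree. Here vertex 1 appears in no bag, so the decomposition is invalid.

No — vertex 1 appears in no bag.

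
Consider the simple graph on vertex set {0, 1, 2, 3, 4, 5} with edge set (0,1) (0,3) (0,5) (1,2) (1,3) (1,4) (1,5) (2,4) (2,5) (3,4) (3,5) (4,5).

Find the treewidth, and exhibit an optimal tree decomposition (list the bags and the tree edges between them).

Each bag holds 4 vertices, so the decomposition has width 3, which upper-bounds the treewidth. Conversely, {1, 2, 4, 5} is a clique of size 4, and the vertices of any clique must share a bag in every tree decomposition; so some bag has ≥ 4 vertices and tw(G) ≥ 3. Therefore the treewidth is 3.

Treewidth 3.
Bags: B1 = {1, 3, 4, 5}  B2 = {0, 1, 3, 5}  B3 = {1, 2, 4, 5}
Tree: B1–B2, B1–B3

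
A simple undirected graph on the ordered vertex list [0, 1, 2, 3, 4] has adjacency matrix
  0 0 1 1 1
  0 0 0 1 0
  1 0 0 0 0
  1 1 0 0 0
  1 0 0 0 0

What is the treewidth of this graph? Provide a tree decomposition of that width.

Treewidth 1.
One optimal decomposition is:
Bags: B1 = {0, 2}  B2 = {0, 3}  B3 = {1, 3}  B4 = {0, 4}
Tree: B1–B2, B2–B3, B1–B4

Every bag has size at most 2, so the width is 2 − 1 = 1 and tw(G) ≤ 1. Since G has at least one edge (e.g. 0–2), it is not an edgeless graph, so tw(G) ≥ 1. The upper and lower bounds meet at 1, so that is the treewidth.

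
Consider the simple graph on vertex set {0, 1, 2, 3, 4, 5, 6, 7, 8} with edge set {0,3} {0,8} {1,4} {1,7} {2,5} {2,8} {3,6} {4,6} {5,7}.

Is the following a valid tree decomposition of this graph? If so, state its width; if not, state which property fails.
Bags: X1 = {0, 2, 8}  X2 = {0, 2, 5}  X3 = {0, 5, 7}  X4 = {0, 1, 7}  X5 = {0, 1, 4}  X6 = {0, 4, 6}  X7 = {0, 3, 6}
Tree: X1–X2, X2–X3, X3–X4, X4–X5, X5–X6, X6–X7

Yes; width 2.

Every vertex of G appears in some bag (union = {0, 1, 2, 3, 4, 5, 6, 7, 8}); every edge is covered by a bag; and for each vertex v the set of bags containing v is connected in the bag tree. The decomposition is therefore valid. The largest bag has 3 vertices, so the width is 2.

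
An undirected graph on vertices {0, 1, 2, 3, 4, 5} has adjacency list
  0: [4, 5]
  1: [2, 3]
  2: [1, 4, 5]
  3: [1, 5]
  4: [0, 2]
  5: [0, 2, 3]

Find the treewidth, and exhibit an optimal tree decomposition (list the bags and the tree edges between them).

Each bag holds 3 vertices, so the decomposition has width 2, which upper-bounds the treewidth. The edges 0–4–2–5–0 form a cycle, so G is not a tree and its treewidth is at least 2. Hence tw(G) = 2 exactly.

Treewidth 2.
Bags: B1 = {0, 4, 5}  B2 = {2, 4, 5}  B3 = {2, 3, 5}  B4 = {1, 2, 3}
Tree: B1–B2, B2–B3, B3–B4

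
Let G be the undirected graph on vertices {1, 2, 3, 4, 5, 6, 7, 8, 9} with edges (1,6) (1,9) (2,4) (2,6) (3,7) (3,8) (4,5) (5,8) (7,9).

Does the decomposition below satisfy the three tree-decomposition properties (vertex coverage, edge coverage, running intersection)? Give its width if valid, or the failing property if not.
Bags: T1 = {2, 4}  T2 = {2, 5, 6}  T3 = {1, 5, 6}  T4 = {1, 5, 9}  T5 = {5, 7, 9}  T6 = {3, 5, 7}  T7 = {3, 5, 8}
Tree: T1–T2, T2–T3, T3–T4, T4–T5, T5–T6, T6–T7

A tree decomposition must satisfy three properties: every vertex lies in some bag; for every edge, both endpoints lie together in some bag; and for every vertex, the bags containing it form a connected subtree. Here edge (5,4) lies in no bag, so the decomposition is invalid.

No — edge (5,4) lies in no bag.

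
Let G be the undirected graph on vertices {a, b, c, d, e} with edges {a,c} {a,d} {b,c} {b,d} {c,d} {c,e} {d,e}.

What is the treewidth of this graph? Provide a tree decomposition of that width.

The largest bag has 3 vertices, giving width 2; this decomposition certifies tw(G) ≤ 2. For the lower bound, the 3 vertices {c, d, e} are pairwise adjacent, and any tree decomposition puts a clique entirely inside one bag — forcing width ≥ 2. Hence tw(G) = 2 exactly.

Treewidth 2.
One optimal decomposition is:
Bags: B1 = {c, d, e}  B2 = {b, c, d}  B3 = {a, c, d}
Tree: B1–B2, B2–B3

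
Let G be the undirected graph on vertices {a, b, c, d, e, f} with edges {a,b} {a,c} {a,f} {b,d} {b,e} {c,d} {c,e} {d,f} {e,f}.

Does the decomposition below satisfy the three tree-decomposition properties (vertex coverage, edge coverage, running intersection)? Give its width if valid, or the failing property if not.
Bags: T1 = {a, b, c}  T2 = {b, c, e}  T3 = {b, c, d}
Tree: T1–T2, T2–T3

No — vertex f appears in no bag.

A tree decomposition must satisfy three properties: every vertex lies in some bag; for every edge, both endpoints lie together in some bag; and for every vertex, the bags containing it form a connected subtree. Here vertex f appears in no bag, so the decomposition is invalid.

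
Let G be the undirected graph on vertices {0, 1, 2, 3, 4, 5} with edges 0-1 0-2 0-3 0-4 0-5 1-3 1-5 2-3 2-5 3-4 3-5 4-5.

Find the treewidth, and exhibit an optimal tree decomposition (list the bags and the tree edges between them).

The largest bag has 4 vertices, giving width 3; this decomposition certifies tw(G) ≤ 3. Conversely, {0, 1, 3, 5} is a clique of size 4, and the vertices of any clique must share a bag in every tree decomposition; so some bag has ≥ 4 vertices and tw(G) ≥ 3. Therefore the treewidth is 3.

Treewidth 3.
Bags: B1 = {0, 3, 4, 5}  B2 = {0, 2, 3, 5}  B3 = {0, 1, 3, 5}
Tree: B1–B2, B1–B3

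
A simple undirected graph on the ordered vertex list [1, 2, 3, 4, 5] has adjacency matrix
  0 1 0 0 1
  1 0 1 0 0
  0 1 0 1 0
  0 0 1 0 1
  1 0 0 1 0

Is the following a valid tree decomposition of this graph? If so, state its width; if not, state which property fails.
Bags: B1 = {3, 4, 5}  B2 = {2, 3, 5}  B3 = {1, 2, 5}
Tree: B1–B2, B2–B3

Yes; width 2.

Every vertex of G appears in some bag (union = {1, 2, 3, 4, 5}); every edge is covered by a bag; and for each vertex v the set of bags containing v is connected in the bag tree. The decomposition is therefore valid. The largest bag has 3 vertices, so the width is 2.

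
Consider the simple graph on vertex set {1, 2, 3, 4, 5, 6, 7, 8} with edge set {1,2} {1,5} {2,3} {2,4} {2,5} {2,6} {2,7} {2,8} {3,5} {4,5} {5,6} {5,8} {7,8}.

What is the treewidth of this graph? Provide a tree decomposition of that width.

The largest bag has 3 vertices, giving width 2; this decomposition certifies tw(G) ≤ 2. For the lower bound, the 3 vertices {1, 2, 5} are pairwise adjacent, and any tree decomposition puts a clique entirely inside one bag — forcing width ≥ 2. Combining the bounds, tw(G) = 2.

Treewidth 2.
One optimal decomposition is:
Bags: B1 = {2, 5, 6}  B2 = {2, 3, 5}  B3 = {1, 2, 5}  B4 = {2, 5, 8}  B5 = {2, 7, 8}  B6 = {2, 4, 5}
Tree: B1–B2, B1–B3, B3–B4, B4–B5, B4–B6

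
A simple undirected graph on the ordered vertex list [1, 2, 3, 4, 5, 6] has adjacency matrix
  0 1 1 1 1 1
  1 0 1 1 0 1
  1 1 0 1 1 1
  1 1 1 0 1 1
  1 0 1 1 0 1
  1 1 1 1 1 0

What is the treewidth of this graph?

A width-4 tree decomposition is:
Bags: B1 = {1, 2, 3, 4, 6}  B2 = {1, 3, 4, 5, 6}
Tree: B1–B2
The largest bag has 5 vertices, giving width 4; this decomposition certifies tw(G) ≤ 4. On the other hand G contains the 5-clique {1, 2, 3, 4, 6}. A clique must lie in a single bag of any decomposition, so no decomposition can have width below 4. The upper and lower bounds meet at 4, so that is the treewidth.

4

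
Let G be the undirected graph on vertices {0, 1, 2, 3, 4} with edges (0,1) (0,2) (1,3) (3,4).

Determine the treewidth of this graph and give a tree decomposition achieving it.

Treewidth 1.
One optimal decomposition is:
Bags: B1 = {3, 4}  B2 = {1, 3}  B3 = {0, 1}  B4 = {0, 2}
Tree: B1–B2, B2–B3, B3–B4

Every bag has size at most 2, so the width is 2 − 1 = 1 and tw(G) ≤ 1. Any graph with an edge has treewidth ≥ 1, and G has the edge 4–3. Hence tw(G) = 1 exactly.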